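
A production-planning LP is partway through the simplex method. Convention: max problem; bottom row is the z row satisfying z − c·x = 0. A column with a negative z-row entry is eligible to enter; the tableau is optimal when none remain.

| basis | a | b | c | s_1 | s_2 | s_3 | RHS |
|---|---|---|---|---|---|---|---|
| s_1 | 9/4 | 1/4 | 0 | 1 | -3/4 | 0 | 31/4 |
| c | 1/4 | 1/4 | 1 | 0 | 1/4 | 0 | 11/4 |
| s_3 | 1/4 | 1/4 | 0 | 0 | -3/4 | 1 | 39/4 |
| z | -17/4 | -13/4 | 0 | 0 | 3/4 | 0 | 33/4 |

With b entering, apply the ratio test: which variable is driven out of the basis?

Column b entries and ratios — s_1: (31/4)/(1/4) = 31; c: (11/4)/(1/4) = 11; s_3: (39/4)/(1/4) = 39.
Smallest ratio is 11 in the row of c, so c leaves.

c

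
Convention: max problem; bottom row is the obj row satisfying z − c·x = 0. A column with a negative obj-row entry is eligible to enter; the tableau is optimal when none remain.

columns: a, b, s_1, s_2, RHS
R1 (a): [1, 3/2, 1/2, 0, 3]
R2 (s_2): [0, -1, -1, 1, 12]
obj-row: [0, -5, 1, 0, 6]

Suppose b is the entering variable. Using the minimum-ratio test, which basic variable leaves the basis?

Column b entries and ratios — a: 3/(3/2) = 2; s_2: -1 ≤ 0, skip.
Smallest ratio is 2 in the row of a, so a leaves.

a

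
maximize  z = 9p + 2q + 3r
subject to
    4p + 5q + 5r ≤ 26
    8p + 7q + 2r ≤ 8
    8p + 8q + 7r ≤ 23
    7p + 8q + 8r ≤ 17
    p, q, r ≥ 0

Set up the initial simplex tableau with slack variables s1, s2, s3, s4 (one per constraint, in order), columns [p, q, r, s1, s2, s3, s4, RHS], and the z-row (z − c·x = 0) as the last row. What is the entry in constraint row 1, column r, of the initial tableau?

5

Constraint 1 has coefficient 5 on r.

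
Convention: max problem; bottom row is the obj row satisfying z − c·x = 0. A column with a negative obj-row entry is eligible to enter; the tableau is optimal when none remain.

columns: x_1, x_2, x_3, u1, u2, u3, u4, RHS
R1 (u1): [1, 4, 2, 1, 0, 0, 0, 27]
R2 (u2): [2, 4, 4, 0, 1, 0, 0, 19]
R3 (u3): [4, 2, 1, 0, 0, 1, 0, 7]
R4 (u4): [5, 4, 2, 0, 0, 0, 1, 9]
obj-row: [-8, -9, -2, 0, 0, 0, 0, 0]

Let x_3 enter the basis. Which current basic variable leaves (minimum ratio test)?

u4

Column x_3 entries and ratios — u1: 27/2 = 27/2; u2: 19/4 = 19/4; u3: 7/1 = 7; u4: 9/2 = 9/2.
Smallest ratio is 9/2 in the row of u4, so u4 leaves.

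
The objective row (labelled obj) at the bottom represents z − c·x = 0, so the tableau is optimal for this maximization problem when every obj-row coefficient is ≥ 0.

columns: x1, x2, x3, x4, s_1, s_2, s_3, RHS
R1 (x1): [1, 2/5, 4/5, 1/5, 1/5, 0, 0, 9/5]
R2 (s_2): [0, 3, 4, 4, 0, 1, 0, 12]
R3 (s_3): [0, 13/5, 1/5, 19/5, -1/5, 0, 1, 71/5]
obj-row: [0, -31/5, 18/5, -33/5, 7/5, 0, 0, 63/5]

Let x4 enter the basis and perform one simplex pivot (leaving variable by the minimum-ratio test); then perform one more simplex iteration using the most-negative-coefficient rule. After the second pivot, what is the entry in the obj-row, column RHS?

187/5

Ratio test on column x4 — row 1: (9/5)/(1/5) = 9; row 2: 12/4 = 3; row 3: (71/5)/(19/5) = 71/19. Minimum is 3 at row 2 (s_2 leaves); pivot element 4.
Divide row 2 by 4; eliminate column x4 from the other rows.
Second iteration: most negative obj-row entry is -5/4 in column x2, so x2 enters.
Ratio test on column x2 — row 1: (6/5)/(1/4) = 24/5; row 2: 3/(3/4) = 4; row 3: entry -1/4 ≤ 0. Minimum is 4 at row 2 (x4 leaves); pivot element 3/4.
Divide row 2 by 3/4; eliminate column x2 from the other rows.
After both pivots, the entry at the obj-row, column RHS is 187/5.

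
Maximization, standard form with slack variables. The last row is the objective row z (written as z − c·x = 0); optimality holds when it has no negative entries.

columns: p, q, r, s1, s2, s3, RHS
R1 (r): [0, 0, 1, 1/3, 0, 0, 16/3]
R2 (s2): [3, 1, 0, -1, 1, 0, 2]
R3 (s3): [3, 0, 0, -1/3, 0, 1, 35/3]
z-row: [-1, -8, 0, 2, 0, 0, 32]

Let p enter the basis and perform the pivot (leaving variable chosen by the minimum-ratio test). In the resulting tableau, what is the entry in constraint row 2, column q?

Ratio test on column p — row 1: entry 0 ≤ 0; row 2: 2/3 = 2/3; row 3: (35/3)/3 = 35/9. Minimum is 2/3 at row 2 (s2 leaves); pivot element 3.
Divide row 2 by 3; eliminate column p from the other rows.
In the new row 2, the q entry is the old entry divided by the pivot: 1/3 = 1/3.

1/3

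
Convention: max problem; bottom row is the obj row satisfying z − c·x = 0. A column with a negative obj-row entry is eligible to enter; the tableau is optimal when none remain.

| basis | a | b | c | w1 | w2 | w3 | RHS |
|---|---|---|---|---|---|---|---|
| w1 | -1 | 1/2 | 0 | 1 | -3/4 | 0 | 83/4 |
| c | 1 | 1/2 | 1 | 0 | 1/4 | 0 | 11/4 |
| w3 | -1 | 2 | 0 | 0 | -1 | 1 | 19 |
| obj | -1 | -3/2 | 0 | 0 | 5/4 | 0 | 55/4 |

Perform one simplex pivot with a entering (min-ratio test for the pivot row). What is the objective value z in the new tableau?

33/2

Ratio test on column a — row 1: entry -1 ≤ 0; row 2: (11/4)/1 = 11/4; row 3: entry -1 ≤ 0. Minimum is 11/4 at row 2 (c leaves); pivot element 1.
Pivot on row 2; the obj-row RHS becomes 55/4 − (-1)·(11/4) = 33/2.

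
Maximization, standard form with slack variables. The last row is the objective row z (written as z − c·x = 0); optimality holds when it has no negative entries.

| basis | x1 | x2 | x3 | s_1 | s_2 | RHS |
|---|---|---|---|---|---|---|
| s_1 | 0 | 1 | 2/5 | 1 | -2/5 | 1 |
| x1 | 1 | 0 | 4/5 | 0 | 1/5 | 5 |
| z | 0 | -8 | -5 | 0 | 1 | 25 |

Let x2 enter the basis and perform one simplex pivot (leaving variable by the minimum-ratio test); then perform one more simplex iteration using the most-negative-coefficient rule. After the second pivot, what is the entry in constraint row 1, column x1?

Ratio test on column x2 — row 1: 1/1 = 1; row 2: entry 0 ≤ 0. Minimum is 1 at row 1 (s_1 leaves); pivot element 1.
Divide row 1 by 1; eliminate column x2 from the other rows.
Second iteration: most negative z-row entry is -11/5 in column s_2, so s_2 enters.
Ratio test on column s_2 — row 1: entry -2/5 ≤ 0; row 2: 5/(1/5) = 25. Minimum is 25 at row 2 (x1 leaves); pivot element 1/5.
Divide row 2 by 1/5; eliminate column s_2 from the other rows.
After both pivots, the entry at constraint row 1, column x1 is 2.

2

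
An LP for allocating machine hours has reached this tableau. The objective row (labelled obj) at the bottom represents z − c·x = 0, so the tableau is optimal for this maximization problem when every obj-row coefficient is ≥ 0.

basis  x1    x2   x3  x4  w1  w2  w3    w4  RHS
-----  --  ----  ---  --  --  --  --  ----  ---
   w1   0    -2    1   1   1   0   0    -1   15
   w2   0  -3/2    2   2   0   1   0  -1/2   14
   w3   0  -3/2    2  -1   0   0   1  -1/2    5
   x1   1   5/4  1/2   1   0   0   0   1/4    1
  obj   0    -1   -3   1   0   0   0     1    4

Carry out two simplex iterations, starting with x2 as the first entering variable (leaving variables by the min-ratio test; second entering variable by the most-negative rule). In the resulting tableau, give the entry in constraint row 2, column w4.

Ratio test on column x2 — row 1: entry -2 ≤ 0; row 2: entry -3/2 ≤ 0; row 3: entry -3/2 ≤ 0; row 4: 1/(5/4) = 4/5. Minimum is 4/5 at row 4 (x1 leaves); pivot element 5/4.
Divide row 4 by 5/4; eliminate column x2 from the other rows.
Second iteration: most negative obj-row entry is -13/5 in column x3, so x3 enters.
Ratio test on column x3 — row 1: (83/5)/(9/5) = 83/9; row 2: (76/5)/(13/5) = 76/13; row 3: (31/5)/(13/5) = 31/13; row 4: (4/5)/(2/5) = 2. Minimum is 2 at row 4 (x2 leaves); pivot element 2/5.
Divide row 4 by 2/5; eliminate column x3 from the other rows.
After both pivots, the entry at constraint row 2, column w4 is -3/2.

-3/2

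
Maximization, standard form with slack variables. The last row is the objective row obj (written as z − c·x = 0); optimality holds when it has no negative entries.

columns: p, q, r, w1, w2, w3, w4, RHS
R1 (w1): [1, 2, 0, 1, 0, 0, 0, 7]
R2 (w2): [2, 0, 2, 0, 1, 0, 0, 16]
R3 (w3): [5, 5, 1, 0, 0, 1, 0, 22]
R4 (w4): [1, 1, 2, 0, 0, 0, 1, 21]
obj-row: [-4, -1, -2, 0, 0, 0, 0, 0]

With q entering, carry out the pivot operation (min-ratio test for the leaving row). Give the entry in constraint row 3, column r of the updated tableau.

1

Ratio test on column q — row 1: 7/2 = 7/2; row 2: entry 0 ≤ 0; row 3: 22/5 = 22/5; row 4: 21/1 = 21. Minimum is 7/2 at row 1 (w1 leaves); pivot element 2.
Divide row 1 by 2; eliminate column q from the other rows.
Row 3 update in column r: 1 − 5·0 = 1.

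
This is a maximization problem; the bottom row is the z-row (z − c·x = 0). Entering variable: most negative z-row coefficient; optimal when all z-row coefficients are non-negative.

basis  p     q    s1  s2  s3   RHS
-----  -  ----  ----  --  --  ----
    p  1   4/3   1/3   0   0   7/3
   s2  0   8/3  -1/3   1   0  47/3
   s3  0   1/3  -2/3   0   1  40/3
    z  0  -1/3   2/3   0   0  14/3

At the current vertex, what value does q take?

q is not in the basis, so in the current basic feasible solution q = 0.

0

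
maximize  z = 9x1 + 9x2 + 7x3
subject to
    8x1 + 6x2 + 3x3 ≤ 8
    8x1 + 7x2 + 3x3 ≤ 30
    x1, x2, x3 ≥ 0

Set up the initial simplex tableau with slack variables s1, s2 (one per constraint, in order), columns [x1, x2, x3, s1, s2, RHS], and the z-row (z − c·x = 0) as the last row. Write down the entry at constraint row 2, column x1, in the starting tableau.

8

Constraint 2 has coefficient 8 on x1.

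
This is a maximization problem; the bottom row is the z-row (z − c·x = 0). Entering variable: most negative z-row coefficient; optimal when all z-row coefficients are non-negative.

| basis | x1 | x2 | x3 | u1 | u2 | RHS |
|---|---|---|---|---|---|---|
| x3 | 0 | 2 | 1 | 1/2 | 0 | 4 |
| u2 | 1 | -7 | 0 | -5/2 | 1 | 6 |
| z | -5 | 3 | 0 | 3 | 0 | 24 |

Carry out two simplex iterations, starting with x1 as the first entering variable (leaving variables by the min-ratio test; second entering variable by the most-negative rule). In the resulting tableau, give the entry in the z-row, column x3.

16

Ratio test on column x1 — row 1: entry 0 ≤ 0; row 2: 6/1 = 6. Minimum is 6 at row 2 (u2 leaves); pivot element 1.
Divide row 2 by 1; eliminate column x1 from the other rows.
Second iteration: most negative z-row entry is -32 in column x2, so x2 enters.
Ratio test on column x2 — row 1: 4/2 = 2; row 2: entry -7 ≤ 0. Minimum is 2 at row 1 (x3 leaves); pivot element 2.
Divide row 1 by 2; eliminate column x2 from the other rows.
After both pivots, the entry at the z-row, column x3 is 16.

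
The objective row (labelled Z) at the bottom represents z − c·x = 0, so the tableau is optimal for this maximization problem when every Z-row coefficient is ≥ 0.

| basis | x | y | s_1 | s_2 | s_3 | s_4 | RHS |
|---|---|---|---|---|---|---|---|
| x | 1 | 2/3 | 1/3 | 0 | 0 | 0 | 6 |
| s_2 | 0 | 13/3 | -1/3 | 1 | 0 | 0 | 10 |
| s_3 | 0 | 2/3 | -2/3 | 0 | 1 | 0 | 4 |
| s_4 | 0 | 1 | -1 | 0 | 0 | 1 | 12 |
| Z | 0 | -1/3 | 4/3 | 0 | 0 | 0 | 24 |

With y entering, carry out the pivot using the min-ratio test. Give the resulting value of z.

322/13

Ratio test on column y — row 1: 6/(2/3) = 9; row 2: 10/(13/3) = 30/13; row 3: 4/(2/3) = 6; row 4: 12/1 = 12. Minimum is 30/13 at row 2 (s_2 leaves); pivot element 13/3.
Pivot on row 2; the Z-row RHS becomes 24 − (-1/3)·(30/13) = 322/13.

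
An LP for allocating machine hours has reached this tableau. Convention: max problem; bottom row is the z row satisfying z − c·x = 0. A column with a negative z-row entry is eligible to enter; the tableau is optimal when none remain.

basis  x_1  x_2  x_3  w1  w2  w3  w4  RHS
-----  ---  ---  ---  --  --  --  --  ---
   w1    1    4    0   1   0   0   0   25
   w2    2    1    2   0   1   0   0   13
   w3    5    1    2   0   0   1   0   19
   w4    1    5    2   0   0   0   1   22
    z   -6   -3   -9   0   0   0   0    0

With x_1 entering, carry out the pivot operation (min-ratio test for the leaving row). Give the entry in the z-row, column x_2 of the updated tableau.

-9/5

Ratio test on column x_1 — row 1: 25/1 = 25; row 2: 13/2 = 13/2; row 3: 19/5 = 19/5; row 4: 22/1 = 22. Minimum is 19/5 at row 3 (w3 leaves); pivot element 5.
Divide row 3 by 5; eliminate column x_1 from the other rows.
z-row update in column x_2: -3 − (-6)·(1/5) = -9/5.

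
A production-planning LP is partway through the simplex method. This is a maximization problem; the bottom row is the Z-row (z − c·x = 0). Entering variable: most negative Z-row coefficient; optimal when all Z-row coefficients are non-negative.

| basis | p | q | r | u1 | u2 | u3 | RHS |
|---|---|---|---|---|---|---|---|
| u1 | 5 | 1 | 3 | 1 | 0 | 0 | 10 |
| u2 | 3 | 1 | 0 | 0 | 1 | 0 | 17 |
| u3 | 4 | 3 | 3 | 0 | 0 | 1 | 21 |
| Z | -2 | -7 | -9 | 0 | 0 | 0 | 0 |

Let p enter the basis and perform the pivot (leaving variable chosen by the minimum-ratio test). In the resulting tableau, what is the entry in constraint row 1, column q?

Ratio test on column p — row 1: 10/5 = 2; row 2: 17/3 = 17/3; row 3: 21/4 = 21/4. Minimum is 2 at row 1 (u1 leaves); pivot element 5.
Divide row 1 by 5; eliminate column p from the other rows.
In the new row 1, the q entry is the old entry divided by the pivot: 1/5 = 1/5.

1/5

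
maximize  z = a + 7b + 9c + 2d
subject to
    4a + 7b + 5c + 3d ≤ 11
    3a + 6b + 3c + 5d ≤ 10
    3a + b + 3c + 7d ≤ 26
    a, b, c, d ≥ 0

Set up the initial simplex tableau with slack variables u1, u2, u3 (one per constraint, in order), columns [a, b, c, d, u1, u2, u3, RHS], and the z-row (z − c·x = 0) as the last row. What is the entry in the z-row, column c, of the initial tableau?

The z-row carries the negated objective coefficients: the c entry is -9.

-9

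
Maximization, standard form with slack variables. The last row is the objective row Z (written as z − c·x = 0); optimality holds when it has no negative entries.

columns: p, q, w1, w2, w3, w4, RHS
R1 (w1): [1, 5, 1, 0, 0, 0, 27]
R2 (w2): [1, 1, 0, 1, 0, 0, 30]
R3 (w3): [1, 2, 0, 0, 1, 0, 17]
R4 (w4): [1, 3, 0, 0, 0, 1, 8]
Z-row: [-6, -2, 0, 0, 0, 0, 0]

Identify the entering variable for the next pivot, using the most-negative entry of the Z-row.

p

Negative Z-row entries: p: -6, q: -2.
The most negative is -6 in column p, so p enters.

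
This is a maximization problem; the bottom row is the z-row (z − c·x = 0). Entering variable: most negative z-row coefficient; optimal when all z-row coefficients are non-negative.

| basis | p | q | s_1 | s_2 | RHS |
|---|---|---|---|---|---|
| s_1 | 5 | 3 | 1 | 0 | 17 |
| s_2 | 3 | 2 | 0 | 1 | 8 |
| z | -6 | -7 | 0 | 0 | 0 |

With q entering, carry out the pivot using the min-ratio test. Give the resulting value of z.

28

Ratio test on column q — row 1: 17/3 = 17/3; row 2: 8/2 = 4. Minimum is 4 at row 2 (s_2 leaves); pivot element 2.
Pivot on row 2; the z-row RHS becomes 0 − (-7)·4 = 28.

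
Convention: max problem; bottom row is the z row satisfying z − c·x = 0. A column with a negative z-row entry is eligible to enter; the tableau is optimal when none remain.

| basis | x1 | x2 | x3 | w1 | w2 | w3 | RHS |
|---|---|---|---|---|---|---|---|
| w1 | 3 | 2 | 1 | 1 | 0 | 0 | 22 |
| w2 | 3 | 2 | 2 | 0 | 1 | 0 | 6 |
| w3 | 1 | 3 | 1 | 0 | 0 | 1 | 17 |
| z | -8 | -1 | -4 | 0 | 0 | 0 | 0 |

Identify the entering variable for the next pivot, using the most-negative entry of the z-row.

x1

Negative z-row entries: x1: -8, x2: -1, x3: -4.
The most negative is -8 in column x1, so x1 enters.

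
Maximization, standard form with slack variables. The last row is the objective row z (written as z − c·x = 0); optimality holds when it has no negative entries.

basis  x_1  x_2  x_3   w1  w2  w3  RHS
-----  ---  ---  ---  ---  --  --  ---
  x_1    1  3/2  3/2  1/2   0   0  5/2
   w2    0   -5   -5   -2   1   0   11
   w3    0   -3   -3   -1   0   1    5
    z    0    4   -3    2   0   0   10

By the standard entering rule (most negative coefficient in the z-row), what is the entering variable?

Negative z-row entries: x_3: -3.
The most negative is -3 in column x_3, so x_3 enters.

x_3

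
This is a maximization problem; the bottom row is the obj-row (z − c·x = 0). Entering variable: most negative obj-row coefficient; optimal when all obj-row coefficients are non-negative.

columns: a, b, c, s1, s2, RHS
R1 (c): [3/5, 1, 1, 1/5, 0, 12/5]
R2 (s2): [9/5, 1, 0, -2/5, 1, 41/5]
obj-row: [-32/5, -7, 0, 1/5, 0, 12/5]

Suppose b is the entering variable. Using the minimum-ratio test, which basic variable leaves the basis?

c

Column b entries and ratios — c: (12/5)/1 = 12/5; s2: (41/5)/1 = 41/5.
Smallest ratio is 12/5 in the row of c, so c leaves.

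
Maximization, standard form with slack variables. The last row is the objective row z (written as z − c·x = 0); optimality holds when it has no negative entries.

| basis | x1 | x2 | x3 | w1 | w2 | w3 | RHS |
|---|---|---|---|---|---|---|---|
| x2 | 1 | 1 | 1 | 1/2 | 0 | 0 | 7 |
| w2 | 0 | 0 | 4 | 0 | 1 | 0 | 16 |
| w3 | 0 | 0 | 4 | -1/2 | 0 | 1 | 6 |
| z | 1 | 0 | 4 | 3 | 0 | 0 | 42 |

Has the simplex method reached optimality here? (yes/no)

Every z-row coefficient is ≥ 0, so the tableau is optimal.

yes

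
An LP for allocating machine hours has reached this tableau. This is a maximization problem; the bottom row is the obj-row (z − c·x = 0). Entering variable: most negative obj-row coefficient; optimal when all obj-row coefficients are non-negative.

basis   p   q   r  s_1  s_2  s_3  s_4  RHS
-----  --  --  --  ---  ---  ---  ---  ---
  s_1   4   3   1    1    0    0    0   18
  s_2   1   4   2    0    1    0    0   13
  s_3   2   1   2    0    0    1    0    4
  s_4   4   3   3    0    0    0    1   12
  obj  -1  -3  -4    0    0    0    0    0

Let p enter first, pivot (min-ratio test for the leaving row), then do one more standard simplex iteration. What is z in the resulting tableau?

Ratio test on column p — row 1: 18/4 = 9/2; row 2: 13/1 = 13; row 3: 4/2 = 2; row 4: 12/4 = 3. Minimum is 2 at row 3 (s_3 leaves); pivot element 2.
Pivot on row 3; the obj-row RHS becomes 0 − (-1)·2 = 2.
Next entering variable (most negative obj-row entry -3): r.
Ratio test on column r — row 1: entry -3 ≤ 0; row 2: 11/1 = 11; row 3: 2/1 = 2; row 4: entry -1 ≤ 0. Minimum is 2 at row 3 (p leaves); pivot element 1.
After the second pivot the obj-row RHS is 2 − (-3)·2 = 8.

8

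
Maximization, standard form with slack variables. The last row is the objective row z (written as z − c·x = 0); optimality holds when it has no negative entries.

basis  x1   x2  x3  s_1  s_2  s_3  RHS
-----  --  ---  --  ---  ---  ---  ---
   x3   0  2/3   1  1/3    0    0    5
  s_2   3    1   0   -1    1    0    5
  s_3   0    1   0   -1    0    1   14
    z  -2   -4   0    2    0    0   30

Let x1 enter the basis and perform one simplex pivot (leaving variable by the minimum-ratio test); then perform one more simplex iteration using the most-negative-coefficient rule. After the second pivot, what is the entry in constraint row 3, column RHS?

Ratio test on column x1 — row 1: entry 0 ≤ 0; row 2: 5/3 = 5/3; row 3: entry 0 ≤ 0. Minimum is 5/3 at row 2 (s_2 leaves); pivot element 3.
Divide row 2 by 3; eliminate column x1 from the other rows.
Second iteration: most negative z-row entry is -10/3 in column x2, so x2 enters.
Ratio test on column x2 — row 1: 5/(2/3) = 15/2; row 2: (5/3)/(1/3) = 5; row 3: 14/1 = 14. Minimum is 5 at row 2 (x1 leaves); pivot element 1/3.
Divide row 2 by 1/3; eliminate column x2 from the other rows.
After both pivots, the entry at constraint row 3, column RHS is 9.

9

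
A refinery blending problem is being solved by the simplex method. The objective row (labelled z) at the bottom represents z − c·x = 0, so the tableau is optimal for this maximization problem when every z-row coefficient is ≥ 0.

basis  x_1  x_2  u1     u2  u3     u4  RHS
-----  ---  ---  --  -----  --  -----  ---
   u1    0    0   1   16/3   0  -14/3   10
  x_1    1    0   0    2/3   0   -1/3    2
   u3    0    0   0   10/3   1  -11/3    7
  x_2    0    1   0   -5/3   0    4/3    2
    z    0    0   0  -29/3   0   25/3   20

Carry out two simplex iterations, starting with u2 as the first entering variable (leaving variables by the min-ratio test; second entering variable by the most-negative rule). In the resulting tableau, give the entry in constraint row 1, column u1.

Ratio test on column u2 — row 1: 10/(16/3) = 15/8; row 2: 2/(2/3) = 3; row 3: 7/(10/3) = 21/10; row 4: entry -5/3 ≤ 0. Minimum is 15/8 at row 1 (u1 leaves); pivot element 16/3.
Divide row 1 by 16/3; eliminate column u2 from the other rows.
Second iteration: most negative z-row entry is -1/8 in column u4, so u4 enters.
Ratio test on column u4 — row 1: entry -7/8 ≤ 0; row 2: (3/4)/(1/4) = 3; row 3: entry -3/4 ≤ 0; row 4: entry -1/8 ≤ 0. Minimum is 3 at row 2 (x_1 leaves); pivot element 1/4.
Divide row 2 by 1/4; eliminate column u4 from the other rows.
After both pivots, the entry at constraint row 1, column u1 is -1/4.

-1/4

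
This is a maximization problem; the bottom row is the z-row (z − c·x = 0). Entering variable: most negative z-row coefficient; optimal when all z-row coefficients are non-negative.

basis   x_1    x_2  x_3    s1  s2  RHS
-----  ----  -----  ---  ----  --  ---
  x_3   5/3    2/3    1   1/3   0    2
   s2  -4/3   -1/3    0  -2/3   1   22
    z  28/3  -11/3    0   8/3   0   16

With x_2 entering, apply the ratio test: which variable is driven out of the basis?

x_3

Column x_2 entries and ratios — x_3: 2/(2/3) = 3; s2: -1/3 ≤ 0, skip.
Smallest ratio is 3 in the row of x_3, so x_3 leaves.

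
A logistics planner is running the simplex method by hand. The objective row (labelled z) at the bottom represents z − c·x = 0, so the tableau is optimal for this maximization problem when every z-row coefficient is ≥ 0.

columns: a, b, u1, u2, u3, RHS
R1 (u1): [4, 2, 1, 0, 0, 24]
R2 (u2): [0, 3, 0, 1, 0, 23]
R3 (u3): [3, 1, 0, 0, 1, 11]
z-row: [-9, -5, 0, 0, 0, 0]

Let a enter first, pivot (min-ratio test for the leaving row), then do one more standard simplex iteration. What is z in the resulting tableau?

145/3

Ratio test on column a — row 1: 24/4 = 6; row 2: entry 0 ≤ 0; row 3: 11/3 = 11/3. Minimum is 11/3 at row 3 (u3 leaves); pivot element 3.
Pivot on row 3; the z-row RHS becomes 0 − (-9)·(11/3) = 33.
Next entering variable (most negative z-row entry -2): b.
Ratio test on column b — row 1: (28/3)/(2/3) = 14; row 2: 23/3 = 23/3; row 3: (11/3)/(1/3) = 11. Minimum is 23/3 at row 2 (u2 leaves); pivot element 3.
After the second pivot the z-row RHS is 33 − (-2)·(23/3) = 145/3.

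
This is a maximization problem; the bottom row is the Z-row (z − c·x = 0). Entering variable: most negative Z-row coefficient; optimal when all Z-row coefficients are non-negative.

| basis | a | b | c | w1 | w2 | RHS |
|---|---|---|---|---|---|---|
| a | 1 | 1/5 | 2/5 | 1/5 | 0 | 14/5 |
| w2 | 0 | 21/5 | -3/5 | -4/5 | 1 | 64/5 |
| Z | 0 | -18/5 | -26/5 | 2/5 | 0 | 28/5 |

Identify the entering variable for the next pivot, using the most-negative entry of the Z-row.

c

Negative Z-row entries: b: -18/5, c: -26/5.
The most negative is -26/5 in column c, so c enters.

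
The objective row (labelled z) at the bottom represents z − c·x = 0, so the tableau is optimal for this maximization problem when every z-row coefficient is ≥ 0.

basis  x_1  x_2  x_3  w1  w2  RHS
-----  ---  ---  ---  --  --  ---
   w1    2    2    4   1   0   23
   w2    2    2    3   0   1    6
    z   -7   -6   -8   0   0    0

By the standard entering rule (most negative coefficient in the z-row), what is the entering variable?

Negative z-row entries: x_1: -7, x_2: -6, x_3: -8.
The most negative is -8 in column x_3, so x_3 enters.

x_3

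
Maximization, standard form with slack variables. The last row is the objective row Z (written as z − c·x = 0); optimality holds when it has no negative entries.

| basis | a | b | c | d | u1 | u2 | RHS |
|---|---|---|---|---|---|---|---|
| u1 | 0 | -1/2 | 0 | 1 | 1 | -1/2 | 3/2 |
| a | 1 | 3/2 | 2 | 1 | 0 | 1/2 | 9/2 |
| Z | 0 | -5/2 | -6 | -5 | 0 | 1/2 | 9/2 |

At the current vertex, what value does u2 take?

0

u2 is not in the basis, so in the current basic feasible solution u2 = 0.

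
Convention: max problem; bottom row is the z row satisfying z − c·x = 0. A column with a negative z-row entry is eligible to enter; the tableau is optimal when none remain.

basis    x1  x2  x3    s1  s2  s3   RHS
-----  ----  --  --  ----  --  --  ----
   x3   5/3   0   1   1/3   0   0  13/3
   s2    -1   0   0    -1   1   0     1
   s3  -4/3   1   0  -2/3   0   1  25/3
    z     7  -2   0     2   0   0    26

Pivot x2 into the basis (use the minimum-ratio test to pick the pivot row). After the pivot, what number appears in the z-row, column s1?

2/3

Ratio test on column x2 — row 1: entry 0 ≤ 0; row 2: entry 0 ≤ 0; row 3: (25/3)/1 = 25/3. Minimum is 25/3 at row 3 (s3 leaves); pivot element 1.
Divide row 3 by 1; eliminate column x2 from the other rows.
z-row update in column s1: 2 − (-2)·(-2/3) = 2/3.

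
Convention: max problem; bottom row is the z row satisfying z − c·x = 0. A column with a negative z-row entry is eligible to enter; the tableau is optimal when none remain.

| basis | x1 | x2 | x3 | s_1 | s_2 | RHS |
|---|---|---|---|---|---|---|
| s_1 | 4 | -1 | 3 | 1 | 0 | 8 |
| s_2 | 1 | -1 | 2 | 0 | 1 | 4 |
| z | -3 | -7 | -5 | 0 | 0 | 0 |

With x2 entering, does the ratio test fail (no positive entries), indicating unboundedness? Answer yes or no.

yes

Every constraint-row entry in column x2 is ≤ 0, so increasing x2 is unbounded.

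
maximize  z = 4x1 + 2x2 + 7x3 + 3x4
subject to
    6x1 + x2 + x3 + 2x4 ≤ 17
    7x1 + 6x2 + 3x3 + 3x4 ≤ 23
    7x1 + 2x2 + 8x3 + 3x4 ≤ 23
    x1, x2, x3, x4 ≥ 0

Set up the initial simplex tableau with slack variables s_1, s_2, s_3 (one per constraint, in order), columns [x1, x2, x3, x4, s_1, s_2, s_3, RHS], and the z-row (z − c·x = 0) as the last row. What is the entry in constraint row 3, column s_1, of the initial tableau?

0

Slack s_1 belongs to constraint 1; its column is the unit vector e_1, so the entry in row 3 is 0.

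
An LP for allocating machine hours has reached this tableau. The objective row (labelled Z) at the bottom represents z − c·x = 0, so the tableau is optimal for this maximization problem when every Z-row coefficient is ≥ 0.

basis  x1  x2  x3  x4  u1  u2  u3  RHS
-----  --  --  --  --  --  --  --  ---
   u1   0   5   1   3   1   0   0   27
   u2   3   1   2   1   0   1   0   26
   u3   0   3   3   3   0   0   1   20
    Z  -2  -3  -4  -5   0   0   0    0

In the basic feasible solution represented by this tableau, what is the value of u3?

u3 is basic (row 3); its value is the RHS of that row, 20.

20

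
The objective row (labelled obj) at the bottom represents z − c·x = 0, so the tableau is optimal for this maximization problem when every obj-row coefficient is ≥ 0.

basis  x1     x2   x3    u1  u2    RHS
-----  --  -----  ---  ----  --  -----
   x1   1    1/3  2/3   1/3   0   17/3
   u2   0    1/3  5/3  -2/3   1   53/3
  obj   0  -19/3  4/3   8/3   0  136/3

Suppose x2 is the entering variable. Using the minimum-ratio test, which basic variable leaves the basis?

Column x2 entries and ratios — x1: (17/3)/(1/3) = 17; u2: (53/3)/(1/3) = 53.
Smallest ratio is 17 in the row of x1, so x1 leaves.

x1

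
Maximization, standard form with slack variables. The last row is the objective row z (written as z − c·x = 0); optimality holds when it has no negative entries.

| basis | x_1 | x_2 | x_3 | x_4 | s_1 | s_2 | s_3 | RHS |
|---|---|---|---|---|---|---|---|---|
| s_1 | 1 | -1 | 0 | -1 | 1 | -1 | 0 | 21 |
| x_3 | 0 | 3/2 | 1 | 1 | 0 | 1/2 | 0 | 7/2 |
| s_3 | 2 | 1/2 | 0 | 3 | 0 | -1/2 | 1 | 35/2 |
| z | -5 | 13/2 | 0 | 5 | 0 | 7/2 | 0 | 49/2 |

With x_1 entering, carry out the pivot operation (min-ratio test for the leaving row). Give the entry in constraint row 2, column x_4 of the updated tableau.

1

Ratio test on column x_1 — row 1: 21/1 = 21; row 2: entry 0 ≤ 0; row 3: (35/2)/2 = 35/4. Minimum is 35/4 at row 3 (s_3 leaves); pivot element 2.
Divide row 3 by 2; eliminate column x_1 from the other rows.
Row 2 update in column x_4: 1 − 0·(3/2) = 1.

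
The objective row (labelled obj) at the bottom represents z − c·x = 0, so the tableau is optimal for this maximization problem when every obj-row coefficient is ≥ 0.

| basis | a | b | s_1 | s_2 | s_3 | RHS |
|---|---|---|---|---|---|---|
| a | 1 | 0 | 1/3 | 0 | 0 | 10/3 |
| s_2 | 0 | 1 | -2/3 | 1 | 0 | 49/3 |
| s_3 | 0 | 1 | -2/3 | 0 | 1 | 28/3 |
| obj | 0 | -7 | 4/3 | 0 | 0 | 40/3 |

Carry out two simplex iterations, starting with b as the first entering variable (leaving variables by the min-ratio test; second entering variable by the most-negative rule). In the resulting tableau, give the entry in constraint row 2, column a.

0

Ratio test on column b — row 1: entry 0 ≤ 0; row 2: (49/3)/1 = 49/3; row 3: (28/3)/1 = 28/3. Minimum is 28/3 at row 3 (s_3 leaves); pivot element 1.
Divide row 3 by 1; eliminate column b from the other rows.
Second iteration: most negative obj-row entry is -10/3 in column s_1, so s_1 enters.
Ratio test on column s_1 — row 1: (10/3)/(1/3) = 10; row 2: entry 0 ≤ 0; row 3: entry -2/3 ≤ 0. Minimum is 10 at row 1 (a leaves); pivot element 1/3.
Divide row 1 by 1/3; eliminate column s_1 from the other rows.
After both pivots, the entry at constraint row 2, column a is 0.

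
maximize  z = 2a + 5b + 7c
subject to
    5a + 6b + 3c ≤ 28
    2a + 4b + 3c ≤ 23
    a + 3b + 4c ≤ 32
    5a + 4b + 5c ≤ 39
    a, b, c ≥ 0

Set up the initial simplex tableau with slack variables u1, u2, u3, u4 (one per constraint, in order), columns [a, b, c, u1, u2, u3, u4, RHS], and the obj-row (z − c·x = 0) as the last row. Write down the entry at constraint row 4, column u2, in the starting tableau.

0

Slack u2 belongs to constraint 2; its column is the unit vector e_2, so the entry in row 4 is 0.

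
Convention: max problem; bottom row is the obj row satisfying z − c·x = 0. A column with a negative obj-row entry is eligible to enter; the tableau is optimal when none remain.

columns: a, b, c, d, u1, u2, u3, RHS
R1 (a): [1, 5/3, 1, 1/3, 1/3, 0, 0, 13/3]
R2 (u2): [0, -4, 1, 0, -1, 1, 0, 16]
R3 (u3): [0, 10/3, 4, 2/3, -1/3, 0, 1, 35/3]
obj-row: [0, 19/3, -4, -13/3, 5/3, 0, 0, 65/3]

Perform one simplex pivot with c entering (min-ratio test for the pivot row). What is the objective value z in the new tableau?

100/3

Ratio test on column c — row 1: (13/3)/1 = 13/3; row 2: 16/1 = 16; row 3: (35/3)/4 = 35/12. Minimum is 35/12 at row 3 (u3 leaves); pivot element 4.
Pivot on row 3; the obj-row RHS becomes 65/3 − (-4)·(35/12) = 100/3.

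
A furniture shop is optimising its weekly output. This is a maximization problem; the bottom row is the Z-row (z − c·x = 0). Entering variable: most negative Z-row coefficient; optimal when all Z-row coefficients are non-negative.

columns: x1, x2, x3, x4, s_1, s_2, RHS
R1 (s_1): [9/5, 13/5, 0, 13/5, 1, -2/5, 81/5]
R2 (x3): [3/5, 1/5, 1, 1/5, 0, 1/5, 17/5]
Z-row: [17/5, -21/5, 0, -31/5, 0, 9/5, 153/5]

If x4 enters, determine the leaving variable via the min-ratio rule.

Column x4 entries and ratios — s_1: (81/5)/(13/5) = 81/13; x3: (17/5)/(1/5) = 17.
Smallest ratio is 81/13 in the row of s_1, so s_1 leaves.

s_1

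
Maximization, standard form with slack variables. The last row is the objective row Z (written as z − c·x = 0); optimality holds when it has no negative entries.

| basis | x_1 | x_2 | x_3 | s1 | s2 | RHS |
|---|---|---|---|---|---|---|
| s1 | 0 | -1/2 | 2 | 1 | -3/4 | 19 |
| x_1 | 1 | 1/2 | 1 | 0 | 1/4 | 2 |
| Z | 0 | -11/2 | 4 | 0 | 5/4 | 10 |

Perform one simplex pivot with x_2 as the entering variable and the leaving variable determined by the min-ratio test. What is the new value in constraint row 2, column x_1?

2

Ratio test on column x_2 — row 1: entry -1/2 ≤ 0; row 2: 2/(1/2) = 4. Minimum is 4 at row 2 (x_1 leaves); pivot element 1/2.
Divide row 2 by 1/2; eliminate column x_2 from the other rows.
In the new row 2, the x_1 entry is the old entry divided by the pivot: 1/(1/2) = 2.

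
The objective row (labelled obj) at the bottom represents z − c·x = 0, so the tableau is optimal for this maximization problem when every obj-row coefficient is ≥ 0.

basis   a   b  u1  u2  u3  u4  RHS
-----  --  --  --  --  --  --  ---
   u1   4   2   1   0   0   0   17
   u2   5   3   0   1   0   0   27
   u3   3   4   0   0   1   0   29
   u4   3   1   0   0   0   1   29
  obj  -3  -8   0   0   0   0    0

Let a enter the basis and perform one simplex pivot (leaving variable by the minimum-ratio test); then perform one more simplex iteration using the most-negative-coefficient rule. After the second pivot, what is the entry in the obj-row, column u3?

13/5

Ratio test on column a — row 1: 17/4 = 17/4; row 2: 27/5 = 27/5; row 3: 29/3 = 29/3; row 4: 29/3 = 29/3. Minimum is 17/4 at row 1 (u1 leaves); pivot element 4.
Divide row 1 by 4; eliminate column a from the other rows.
Second iteration: most negative obj-row entry is -13/2 in column b, so b enters.
Ratio test on column b — row 1: (17/4)/(1/2) = 17/2; row 2: (23/4)/(1/2) = 23/2; row 3: (65/4)/(5/2) = 13/2; row 4: entry -1/2 ≤ 0. Minimum is 13/2 at row 3 (u3 leaves); pivot element 5/2.
Divide row 3 by 5/2; eliminate column b from the other rows.
After both pivots, the entry at the obj-row, column u3 is 13/5.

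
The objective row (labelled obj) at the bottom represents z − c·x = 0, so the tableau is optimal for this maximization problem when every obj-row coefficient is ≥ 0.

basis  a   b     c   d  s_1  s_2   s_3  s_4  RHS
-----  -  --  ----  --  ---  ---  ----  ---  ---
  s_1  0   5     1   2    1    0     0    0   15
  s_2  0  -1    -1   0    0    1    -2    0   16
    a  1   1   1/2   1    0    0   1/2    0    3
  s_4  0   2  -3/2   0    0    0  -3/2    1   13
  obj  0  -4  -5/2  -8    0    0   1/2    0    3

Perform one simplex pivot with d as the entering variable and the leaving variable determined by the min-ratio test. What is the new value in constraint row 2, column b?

Ratio test on column d — row 1: 15/2 = 15/2; row 2: entry 0 ≤ 0; row 3: 3/1 = 3; row 4: entry 0 ≤ 0. Minimum is 3 at row 3 (a leaves); pivot element 1.
Divide row 3 by 1; eliminate column d from the other rows.
Row 2 update in column b: -1 − 0·1 = -1.

-1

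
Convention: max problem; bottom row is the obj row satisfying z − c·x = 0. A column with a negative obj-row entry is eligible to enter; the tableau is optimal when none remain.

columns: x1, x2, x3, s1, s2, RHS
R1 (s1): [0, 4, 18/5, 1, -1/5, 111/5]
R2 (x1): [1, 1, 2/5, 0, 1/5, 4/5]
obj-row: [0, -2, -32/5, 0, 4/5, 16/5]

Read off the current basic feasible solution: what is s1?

s1 is basic (row 1); its value is the RHS of that row, 111/5.

111/5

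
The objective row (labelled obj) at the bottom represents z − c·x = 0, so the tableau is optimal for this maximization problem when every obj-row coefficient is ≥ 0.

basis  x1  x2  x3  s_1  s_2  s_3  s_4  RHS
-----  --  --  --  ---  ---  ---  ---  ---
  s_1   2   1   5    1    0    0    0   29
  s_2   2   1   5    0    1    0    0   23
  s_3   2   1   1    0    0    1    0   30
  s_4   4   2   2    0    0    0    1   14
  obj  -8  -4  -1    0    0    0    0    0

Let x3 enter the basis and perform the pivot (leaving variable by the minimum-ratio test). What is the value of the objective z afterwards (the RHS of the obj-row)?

Ratio test on column x3 — row 1: 29/5 = 29/5; row 2: 23/5 = 23/5; row 3: 30/1 = 30; row 4: 14/2 = 7. Minimum is 23/5 at row 2 (s_2 leaves); pivot element 5.
Pivot on row 2; the obj-row RHS becomes 0 − (-1)·(23/5) = 23/5.

23/5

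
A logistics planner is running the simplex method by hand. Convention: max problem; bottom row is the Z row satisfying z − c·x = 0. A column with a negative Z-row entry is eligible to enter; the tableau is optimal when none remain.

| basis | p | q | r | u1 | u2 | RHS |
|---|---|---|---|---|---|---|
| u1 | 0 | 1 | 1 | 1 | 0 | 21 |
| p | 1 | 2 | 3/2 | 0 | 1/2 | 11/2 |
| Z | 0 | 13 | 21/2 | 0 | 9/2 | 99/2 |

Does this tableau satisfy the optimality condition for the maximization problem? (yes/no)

Every Z-row coefficient is ≥ 0, so the tableau is optimal.

yes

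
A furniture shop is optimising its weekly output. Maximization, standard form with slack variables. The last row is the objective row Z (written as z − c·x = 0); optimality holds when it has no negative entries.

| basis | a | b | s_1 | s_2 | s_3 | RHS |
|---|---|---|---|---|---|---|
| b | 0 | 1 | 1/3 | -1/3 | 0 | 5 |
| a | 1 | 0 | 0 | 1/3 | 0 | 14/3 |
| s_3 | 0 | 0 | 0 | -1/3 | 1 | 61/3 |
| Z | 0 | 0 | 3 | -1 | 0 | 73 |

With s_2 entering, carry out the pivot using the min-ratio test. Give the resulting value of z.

Ratio test on column s_2 — row 1: entry -1/3 ≤ 0; row 2: (14/3)/(1/3) = 14; row 3: entry -1/3 ≤ 0. Minimum is 14 at row 2 (a leaves); pivot element 1/3.
Pivot on row 2; the Z-row RHS becomes 73 − (-1)·14 = 87.

87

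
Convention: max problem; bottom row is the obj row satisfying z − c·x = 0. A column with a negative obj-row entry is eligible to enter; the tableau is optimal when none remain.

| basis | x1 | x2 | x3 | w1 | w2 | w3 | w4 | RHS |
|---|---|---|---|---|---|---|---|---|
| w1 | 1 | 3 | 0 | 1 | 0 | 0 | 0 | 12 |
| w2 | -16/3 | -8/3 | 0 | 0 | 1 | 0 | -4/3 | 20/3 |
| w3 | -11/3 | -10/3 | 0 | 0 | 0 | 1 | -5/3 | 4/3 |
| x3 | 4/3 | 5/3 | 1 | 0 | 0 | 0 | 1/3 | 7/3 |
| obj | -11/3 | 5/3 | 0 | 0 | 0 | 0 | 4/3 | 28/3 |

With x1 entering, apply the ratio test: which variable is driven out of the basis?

x3

Column x1 entries and ratios — w1: 12/1 = 12; w2: -16/3 ≤ 0, skip; w3: -11/3 ≤ 0, skip; x3: (7/3)/(4/3) = 7/4.
Smallest ratio is 7/4 in the row of x3, so x3 leaves.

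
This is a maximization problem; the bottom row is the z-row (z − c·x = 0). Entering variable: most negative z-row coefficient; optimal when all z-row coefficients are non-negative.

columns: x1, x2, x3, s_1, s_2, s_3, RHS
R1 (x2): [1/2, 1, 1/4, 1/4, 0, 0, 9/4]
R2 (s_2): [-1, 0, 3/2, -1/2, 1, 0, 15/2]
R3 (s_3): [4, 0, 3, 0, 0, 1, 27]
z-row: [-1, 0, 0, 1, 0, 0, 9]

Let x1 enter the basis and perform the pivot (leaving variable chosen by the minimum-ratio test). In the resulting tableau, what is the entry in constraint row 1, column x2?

2

Ratio test on column x1 — row 1: (9/4)/(1/2) = 9/2; row 2: entry -1 ≤ 0; row 3: 27/4 = 27/4. Minimum is 9/2 at row 1 (x2 leaves); pivot element 1/2.
Divide row 1 by 1/2; eliminate column x1 from the other rows.
In the new row 1, the x2 entry is the old entry divided by the pivot: 1/(1/2) = 2.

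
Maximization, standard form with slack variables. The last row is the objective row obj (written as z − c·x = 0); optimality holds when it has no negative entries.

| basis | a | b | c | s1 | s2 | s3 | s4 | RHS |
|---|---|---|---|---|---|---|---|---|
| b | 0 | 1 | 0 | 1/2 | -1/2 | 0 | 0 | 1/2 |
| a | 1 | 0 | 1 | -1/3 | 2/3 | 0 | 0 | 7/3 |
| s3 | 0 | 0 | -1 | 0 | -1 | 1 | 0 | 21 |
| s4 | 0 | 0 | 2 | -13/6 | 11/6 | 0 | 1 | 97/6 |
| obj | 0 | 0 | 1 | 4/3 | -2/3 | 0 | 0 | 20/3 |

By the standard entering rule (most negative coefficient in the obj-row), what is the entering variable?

s2

Negative obj-row entries: s2: -2/3.
The most negative is -2/3 in column s2, so s2 enters.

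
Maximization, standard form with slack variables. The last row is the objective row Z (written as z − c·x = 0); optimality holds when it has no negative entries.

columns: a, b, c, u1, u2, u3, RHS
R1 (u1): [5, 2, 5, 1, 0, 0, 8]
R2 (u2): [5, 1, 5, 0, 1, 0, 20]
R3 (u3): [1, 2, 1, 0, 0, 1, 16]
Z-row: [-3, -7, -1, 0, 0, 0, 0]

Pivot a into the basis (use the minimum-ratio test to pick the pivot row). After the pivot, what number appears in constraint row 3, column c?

Ratio test on column a — row 1: 8/5 = 8/5; row 2: 20/5 = 4; row 3: 16/1 = 16. Minimum is 8/5 at row 1 (u1 leaves); pivot element 5.
Divide row 1 by 5; eliminate column a from the other rows.
Row 3 update in column c: 1 − 1·1 = 0.

0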